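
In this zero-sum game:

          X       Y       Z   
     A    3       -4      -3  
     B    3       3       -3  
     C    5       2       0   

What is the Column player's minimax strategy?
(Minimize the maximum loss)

Column should play Z, value = 0

Work:
Column player minimizes Row's maximum payoff:
Column X: max payoff to Row = 5
Column Y: max payoff to Row = 3
Column Z: max payoff to Row = 0
Minimum is 0, achieved by column Z.
Minimax strategy: Z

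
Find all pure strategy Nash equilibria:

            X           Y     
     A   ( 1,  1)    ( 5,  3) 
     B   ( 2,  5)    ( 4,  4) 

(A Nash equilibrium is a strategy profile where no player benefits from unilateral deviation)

Nash equilibrium: (A, Y), (B, X)

Work:
Best responses:
  P1 vs X: payoffs [1, 2] → best response B (payoff 2)
  P1 vs Y: payoffs [5, 4] → best response A (payoff 5)
  P2 vs A: payoffs [1, 3] → best response Y (payoff 3)
  P2 vs B: payoffs [5, 4] → best response X (payoff 5)
Mutual best responses: (A,Y), (B,X) → Nash equilibria.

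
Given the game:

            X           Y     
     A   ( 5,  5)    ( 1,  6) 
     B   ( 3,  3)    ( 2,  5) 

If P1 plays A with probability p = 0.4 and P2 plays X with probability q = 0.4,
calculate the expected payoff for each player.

E[P1] = 2.48, E[P2] = 4.76

Work:
E[P1] = p·q·π₁(A,X) + p·(1-q)·π₁(A,Y) + (1-p)·q·π₁(B,X) + (1-p)·(1-q)·π₁(B,Y)
= 0.4·0.4·5 + 0.4·0.6·1 + 0.6·0.4·3 + 0.6·0.6·2
= 2.48

E[P2] = 4.76 (similar calculation)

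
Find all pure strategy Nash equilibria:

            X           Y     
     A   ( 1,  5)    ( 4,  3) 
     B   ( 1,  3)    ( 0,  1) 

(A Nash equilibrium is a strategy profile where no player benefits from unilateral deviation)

Nash equilibrium: (A, X), (B, X)

Work:
Best responses:
  P1 vs X: payoffs [1, 1] → best response A/B (payoff 1)
  P1 vs Y: payoffs [4, 0] → best response A (payoff 4)
  P2 vs A: payoffs [5, 3] → best response X (payoff 5)
  P2 vs B: payoffs [3, 1] → best response X (payoff 3)
Mutual best responses: (A,X), (B,X) → Nash equilibria.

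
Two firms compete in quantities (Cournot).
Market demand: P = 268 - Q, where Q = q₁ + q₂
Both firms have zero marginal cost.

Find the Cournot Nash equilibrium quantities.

q₁* = q₂* = 89.33; P* = 89.33

Work:
Profit: π_i = P·q_i = (a - q_i - q_j)·q_i
FOC: ∂π_i/∂q_i = a - 2q_i - q_j = 0
Reaction function: q_i = (268 - q_j)/2
Symmetry: q* = 268/3 = 89.33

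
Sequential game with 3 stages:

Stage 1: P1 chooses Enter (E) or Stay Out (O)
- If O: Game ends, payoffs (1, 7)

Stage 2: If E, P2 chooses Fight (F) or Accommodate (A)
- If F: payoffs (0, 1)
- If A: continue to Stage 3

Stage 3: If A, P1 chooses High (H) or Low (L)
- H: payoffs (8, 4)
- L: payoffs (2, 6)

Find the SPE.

SPE: (E, A, H); Outcome (8, 4)

Work:
Stage 3: P1 chooses H (8 vs 2)
Stage 2: P2: F->1, A->4 (anticipating H). Choose A
Stage 1: P1: O->1, E->8 (anticipating A, H). Choose E
SPE path: E -> A -> H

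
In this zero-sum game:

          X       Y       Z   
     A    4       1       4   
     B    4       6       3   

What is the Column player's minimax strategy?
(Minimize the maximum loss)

Column should play X or Z (all achieve the minimum), value = 4

Work:
Column player minimizes Row's maximum payoff:
Column X: max payoff to Row = 4
Column Y: max payoff to Row = 6
Column Z: max payoff to Row = 4
Minimum is 4, achieved by columns X, Z (tied).
Each of X or Z is a minimax strategy.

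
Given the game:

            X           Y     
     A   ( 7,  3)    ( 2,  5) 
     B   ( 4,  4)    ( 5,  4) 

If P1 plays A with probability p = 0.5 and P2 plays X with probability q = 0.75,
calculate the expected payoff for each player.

E[P1] = 5.0, E[P2] = 3.75

Work:
E[P1] = p·q·π₁(A,X) + p·(1-q)·π₁(A,Y) + (1-p)·q·π₁(B,X) + (1-p)·(1-q)·π₁(B,Y)
= 0.5·0.75·7 + 0.5·0.25·2 + 0.5·0.75·4 + 0.5·0.25·5
= 5.0

E[P2] = 3.75 (similar calculation)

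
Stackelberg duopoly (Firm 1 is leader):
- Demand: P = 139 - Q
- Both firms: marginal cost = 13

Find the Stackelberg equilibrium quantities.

q₁* (leader) = 63.0, q₂* (follower) = 31.5

Work:
Follower's reaction: q₂ = (a - c - q₁)/2
Leader substitutes: π₁ = q₁·(a - q₁ - (a-c-q₁)/2 - c)
FOC: q₁* = (139 - 13)/2 = 63.00
Then: q₂* = (139 - 13 - 63.0)/2 = 31.50
Leader has first-mover advantage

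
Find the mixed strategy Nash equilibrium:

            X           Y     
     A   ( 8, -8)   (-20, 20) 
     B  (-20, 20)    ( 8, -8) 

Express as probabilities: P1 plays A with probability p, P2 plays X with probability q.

p = 0.5, q = 0.5

Work:
Find probabilities that make opponent indifferent:
P2 chooses q to make P1 indifferent between A and B
P1 chooses p to make P2 indifferent between X and Y
Mixed NE: P1 plays (A: 0.5, B: 0.5), P2 plays (X: 0.5, Y: 0.5)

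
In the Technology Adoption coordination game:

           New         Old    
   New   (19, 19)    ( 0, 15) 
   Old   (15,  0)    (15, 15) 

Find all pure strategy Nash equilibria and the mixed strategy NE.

Pure NE: (New, New) and (Old, Old); Mixed NE: p = 0.7895, q = 0.7895

Work:
Check pure NE:
(New, New): (19, 19) - no unilateral deviation beneficial
(Old, Old): (15, 15) - no unilateral deviation beneficial
Mixed NE: P1 plays New with p = 0.7895, P2 plays New with q = 0.7895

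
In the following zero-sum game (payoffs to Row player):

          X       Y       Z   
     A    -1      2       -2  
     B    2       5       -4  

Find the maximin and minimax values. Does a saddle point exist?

Maximin = -2, Minimax = -2, Saddle: True

Work:
Row minimums: [-2, -4] → maximin = -2
Column maximums: [2, 5, -2] → minimax = -2
Saddle point exists! Game value = -2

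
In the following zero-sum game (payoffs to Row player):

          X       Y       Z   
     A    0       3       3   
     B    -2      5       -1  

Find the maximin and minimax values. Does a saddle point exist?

Maximin = 0, Minimax = 0, Saddle: True

Work:
Row minimums: [0, -2] → maximin = 0
Column maximums: [0, 5, 3] → minimax = 0
Saddle point exists! Game value = 0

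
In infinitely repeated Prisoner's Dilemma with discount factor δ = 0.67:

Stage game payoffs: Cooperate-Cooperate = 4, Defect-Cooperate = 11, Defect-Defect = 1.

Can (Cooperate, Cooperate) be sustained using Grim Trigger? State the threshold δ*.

δ* = 0.7; since δ = 0.67 < 0.7, cooperation cannot be sustained

Work:
For Grim Trigger:
Cooperate forever: 4/(1-δ)
Defect then punished: 11 + 1·δ/(1-δ)
Need: 4/(1-δ) ≥ 11 + 1·δ/(1-δ)
Solving: δ ≥ (T-R)/(T-P) = (11-4)/(11-1) = 0.7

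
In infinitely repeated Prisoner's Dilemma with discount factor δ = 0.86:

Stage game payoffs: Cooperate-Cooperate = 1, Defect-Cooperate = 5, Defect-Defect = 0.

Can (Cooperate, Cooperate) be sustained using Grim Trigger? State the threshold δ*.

δ* = 0.8; since δ = 0.86 ≥ 0.8, cooperation can be sustained

Work:
For Grim Trigger:
Cooperate forever: 1/(1-δ)
Defect then punished: 5 + 0·δ/(1-δ)
Need: 1/(1-δ) ≥ 5 + 0·δ/(1-δ)
Solving: δ ≥ (T-R)/(T-P) = (5-1)/(5-0) = 0.8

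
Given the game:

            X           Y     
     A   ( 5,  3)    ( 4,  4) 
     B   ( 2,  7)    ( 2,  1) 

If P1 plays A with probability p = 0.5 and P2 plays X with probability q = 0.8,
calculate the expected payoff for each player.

E[P1] = 3.4, E[P2] = 4.5

Work:
E[P1] = p·q·π₁(A,X) + p·(1-q)·π₁(A,Y) + (1-p)·q·π₁(B,X) + (1-p)·(1-q)·π₁(B,Y)
= 0.5·0.8·5 + 0.5·0.2·4 + 0.5·0.8·2 + 0.5·0.2·2
= 3.4

E[P2] = 4.5 (similar calculation)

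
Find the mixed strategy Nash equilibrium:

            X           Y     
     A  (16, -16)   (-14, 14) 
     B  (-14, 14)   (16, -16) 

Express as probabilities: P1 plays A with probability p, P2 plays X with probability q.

p = 0.5, q = 0.5

Work:
Find probabilities that make opponent indifferent:
P2 chooses q to make P1 indifferent between A and B
P1 chooses p to make P2 indifferent between X and Y
Mixed NE: P1 plays (A: 0.5, B: 0.5), P2 plays (X: 0.5, Y: 0.5)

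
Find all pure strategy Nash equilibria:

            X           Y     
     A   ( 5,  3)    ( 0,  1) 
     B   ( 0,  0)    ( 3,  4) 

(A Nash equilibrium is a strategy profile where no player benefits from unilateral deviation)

Nash equilibrium: (A, X), (B, Y)

Work:
Best responses:
  P1 vs X: payoffs [5, 0] → best response A (payoff 5)
  P1 vs Y: payoffs [0, 3] → best response B (payoff 3)
  P2 vs A: payoffs [3, 1] → best response X (payoff 3)
  P2 vs B: payoffs [0, 4] → best response Y (payoff 4)
Mutual best responses: (A,X), (B,Y) → Nash equilibria.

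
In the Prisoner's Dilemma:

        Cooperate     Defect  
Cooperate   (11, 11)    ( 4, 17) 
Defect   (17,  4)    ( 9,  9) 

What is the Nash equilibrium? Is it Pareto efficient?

(Defect, Defect) is NE; not Pareto efficient

Work:
Defect dominates Cooperate for both players:
If P2 cooperates: Defect (17) > Cooperate (11)
If P2 defects: Defect (9) > Cooperate (4)
NE: (Defect, Defect) with payoff (9, 9)
But (Cooperate, Cooperate) = (11, 11) Pareto dominates (9, 9)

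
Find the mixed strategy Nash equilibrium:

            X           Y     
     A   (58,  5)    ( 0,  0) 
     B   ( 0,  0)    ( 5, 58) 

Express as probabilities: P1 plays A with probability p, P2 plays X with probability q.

p = 0.9206, q = 0.0794

Work:
Find probabilities that make opponent indifferent:
P2 chooses q to make P1 indifferent between A and B
P1 chooses p to make P2 indifferent between X and Y
Mixed NE: P1 plays (A: 0.9206, B: 0.0794), P2 plays (X: 0.0794, Y: 0.9206)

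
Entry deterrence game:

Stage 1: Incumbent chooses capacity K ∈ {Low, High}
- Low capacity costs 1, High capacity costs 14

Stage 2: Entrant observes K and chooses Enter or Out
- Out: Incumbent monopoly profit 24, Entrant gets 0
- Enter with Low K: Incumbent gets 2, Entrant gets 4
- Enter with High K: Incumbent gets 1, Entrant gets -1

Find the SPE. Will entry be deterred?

SPE: (High, Enter|Low, Out|High); Entry deterred. Incumbent net profit = 10

Work:
After Low K: Entrant enters (4 > 0)
After High K: Entrant stays out (-1 < 0)
Incumbent: Low → 2−1=1, High → 24−14=10
Incumbent chooses High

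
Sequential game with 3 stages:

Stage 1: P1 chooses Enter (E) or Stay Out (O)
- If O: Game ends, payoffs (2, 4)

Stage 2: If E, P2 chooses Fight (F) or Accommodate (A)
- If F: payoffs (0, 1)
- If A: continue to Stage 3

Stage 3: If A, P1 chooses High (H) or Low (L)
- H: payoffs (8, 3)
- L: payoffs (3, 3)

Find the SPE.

SPE: (E, A, H); Outcome (8, 3)

Work:
Stage 3: P1 chooses H (8 vs 3)
Stage 2: P2: F->1, A->3 (anticipating H). Choose A
Stage 1: P1: O->2, E->8 (anticipating A, H). Choose E
SPE path: E -> A -> H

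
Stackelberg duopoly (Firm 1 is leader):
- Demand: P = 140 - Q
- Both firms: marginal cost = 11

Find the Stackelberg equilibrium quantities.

q₁* (leader) = 64.5, q₂* (follower) = 32.25

Work:
Follower's reaction: q₂ = (a - c - q₁)/2
Leader substitutes: π₁ = q₁·(a - q₁ - (a-c-q₁)/2 - c)
FOC: q₁* = (140 - 11)/2 = 64.50
Then: q₂* = (140 - 11 - 64.5)/2 = 32.25
Leader has first-mover advantage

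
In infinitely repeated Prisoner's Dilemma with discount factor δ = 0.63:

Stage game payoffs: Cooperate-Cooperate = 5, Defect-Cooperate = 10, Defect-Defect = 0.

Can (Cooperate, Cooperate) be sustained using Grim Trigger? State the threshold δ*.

δ* = 0.5; since δ = 0.63 ≥ 0.5, cooperation can be sustained

Work:
For Grim Trigger:
Cooperate forever: 5/(1-δ)
Defect then punished: 10 + 0·δ/(1-δ)
Need: 5/(1-δ) ≥ 10 + 0·δ/(1-δ)
Solving: δ ≥ (T-R)/(T-P) = (10-5)/(10-0) = 0.5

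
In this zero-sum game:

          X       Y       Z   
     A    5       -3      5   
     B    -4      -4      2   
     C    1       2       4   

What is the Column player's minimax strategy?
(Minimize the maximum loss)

Column should play Y, value = 2

Work:
Column player minimizes Row's maximum payoff:
Column X: max payoff to Row = 5
Column Y: max payoff to Row = 2
Column Z: max payoff to Row = 5
Minimum is 2, achieved by column Y.
Minimax strategy: Y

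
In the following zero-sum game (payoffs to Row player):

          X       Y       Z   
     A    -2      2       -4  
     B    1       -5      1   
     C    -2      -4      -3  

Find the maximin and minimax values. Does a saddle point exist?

Maximin = -4, Minimax = 1, Saddle: False

Work:
Row minimums: [-4, -5, -4] → maximin = -4
Column maximums: [1, 2, 1] → minimax = 1
No saddle point (maximin ≠ minimax). Mixed strategy needed.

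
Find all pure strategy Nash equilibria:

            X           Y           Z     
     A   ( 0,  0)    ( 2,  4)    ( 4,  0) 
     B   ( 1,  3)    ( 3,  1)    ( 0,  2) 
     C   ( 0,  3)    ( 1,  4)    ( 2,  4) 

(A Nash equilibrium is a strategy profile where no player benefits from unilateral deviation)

Nash equilibrium: (B, X)

Work:
Best responses:
  P1 vs X: payoffs [0, 1, 0] → best response B (payoff 1)
  P1 vs Y: payoffs [2, 3, 1] → best response B (payoff 3)
  P1 vs Z: payoffs [4, 0, 2] → best response A (payoff 4)
  P2 vs A: payoffs [0, 4, 0] → best response Y (payoff 4)
  P2 vs B: payoffs [3, 1, 2] → best response X (payoff 3)
  P2 vs C: payoffs [3, 4, 4] → best response Y/Z (payoff 4)
Mutual best responses: (B,X) → Nash equilibria.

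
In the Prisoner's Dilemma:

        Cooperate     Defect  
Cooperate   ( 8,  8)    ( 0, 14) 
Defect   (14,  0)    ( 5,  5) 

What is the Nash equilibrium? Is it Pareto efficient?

(Defect, Defect) is NE; not Pareto efficient

Work:
Defect dominates Cooperate for both players:
If P2 cooperates: Defect (14) > Cooperate (8)
If P2 defects: Defect (5) > Cooperate (0)
NE: (Defect, Defect) with payoff (5, 5)
But (Cooperate, Cooperate) = (8, 8) Pareto dominates (5, 5)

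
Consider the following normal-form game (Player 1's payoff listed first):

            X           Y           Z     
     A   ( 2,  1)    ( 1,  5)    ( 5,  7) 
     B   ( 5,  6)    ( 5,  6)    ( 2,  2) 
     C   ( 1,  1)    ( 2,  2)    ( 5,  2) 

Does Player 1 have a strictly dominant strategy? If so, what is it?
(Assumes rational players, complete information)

No strictly dominant strategy exists for Player 1

Work:
A strategy strictly dominates another if it gives a strictly higher payoff against every opponent action. Compare each pair of P1's strategies column-by-column:
  A vs B: [2 vs 5, 1 vs 5, 5 vs 2] → A does not strictly dominate B (column X: 2 ≤ 5)
  A vs C: [2 vs 1, 1 vs 2, 5 vs 5] → A does not strictly dominate C (column Y: 1 ≤ 2)
  B vs A: [5 vs 2, 5 vs 1, 2 vs 5] → B does not strictly dominate A (column Z: 2 ≤ 5)
  B vs C: [5 vs 1, 5 vs 2, 2 vs 5] → B does not strictly dominate C (column Z: 2 ≤ 5)
  C vs A: [1 vs 2, 2 vs 1, 5 vs 5] → C does not strictly dominate A (column X: 1 ≤ 2)
  C vs B: [1 vs 5, 2 vs 5, 5 vs 2] → C does not strictly dominate B (column X: 1 ≤ 5)
No single strategy strictly dominates all others → no strictly dominant strategy.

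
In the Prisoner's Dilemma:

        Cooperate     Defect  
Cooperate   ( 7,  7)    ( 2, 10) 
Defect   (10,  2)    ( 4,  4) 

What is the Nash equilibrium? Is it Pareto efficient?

(Defect, Defect) is NE; not Pareto efficient

Work:
Defect dominates Cooperate for both players:
If P2 cooperates: Defect (10) > Cooperate (7)
If P2 defects: Defect (4) > Cooperate (2)
NE: (Defect, Defect) with payoff (4, 4)
But (Cooperate, Cooperate) = (7, 7) Pareto dominates (4, 4)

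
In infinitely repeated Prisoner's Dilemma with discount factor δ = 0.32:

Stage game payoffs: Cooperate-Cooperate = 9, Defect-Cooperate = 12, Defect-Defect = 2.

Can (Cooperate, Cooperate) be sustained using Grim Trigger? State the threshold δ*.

δ* = 0.3; since δ = 0.32 ≥ 0.3, cooperation can be sustained

Work:
For Grim Trigger:
Cooperate forever: 9/(1-δ)
Defect then punished: 12 + 2·δ/(1-δ)
Need: 9/(1-δ) ≥ 12 + 2·δ/(1-δ)
Solving: δ ≥ (T-R)/(T-P) = (12-9)/(12-2) = 0.3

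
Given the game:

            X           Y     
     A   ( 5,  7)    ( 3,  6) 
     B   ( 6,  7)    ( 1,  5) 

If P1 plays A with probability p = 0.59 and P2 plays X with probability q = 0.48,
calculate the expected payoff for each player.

E[P1] = 3.7304, E[P2] = 6.2668

Work:
E[P1] = p·q·π₁(A,X) + p·(1-q)·π₁(A,Y) + (1-p)·q·π₁(B,X) + (1-p)·(1-q)·π₁(B,Y)
= 0.59·0.48·5 + 0.59·0.52·3 + 0.41·0.48·6 + 0.41·0.52·1
= 3.7304

E[P2] = 6.2668 (similar calculation)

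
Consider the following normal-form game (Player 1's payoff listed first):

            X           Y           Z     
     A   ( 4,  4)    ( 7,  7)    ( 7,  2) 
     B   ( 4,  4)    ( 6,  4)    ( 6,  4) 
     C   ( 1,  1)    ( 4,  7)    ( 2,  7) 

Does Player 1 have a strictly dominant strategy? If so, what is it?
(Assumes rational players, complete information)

No strictly dominant strategy exists for Player 1

Work:
A strategy strictly dominates another if it gives a strictly higher payoff against every opponent action. Compare each pair of P1's strategies column-by-column:
  A vs B: [4 vs 4, 7 vs 6, 7 vs 6] → A does not strictly dominate B (column X: 4 ≤ 4)
  A vs C: [4 vs 1, 7 vs 4, 7 vs 2] → A strictly dominates C
  B vs A: [4 vs 4, 6 vs 7, 6 vs 7] → B does not strictly dominate A (column X: 4 ≤ 4)
  B vs C: [4 vs 1, 6 vs 4, 6 vs 2] → B strictly dominates C
  C vs A: [1 vs 4, 4 vs 7, 2 vs 7] → C does not strictly dominate A (column X: 1 ≤ 4)
  C vs B: [1 vs 4, 4 vs 6, 2 vs 6] → C does not strictly dominate B (column X: 1 ≤ 4)
No single strategy strictly dominates all others → no strictly dominant strategy.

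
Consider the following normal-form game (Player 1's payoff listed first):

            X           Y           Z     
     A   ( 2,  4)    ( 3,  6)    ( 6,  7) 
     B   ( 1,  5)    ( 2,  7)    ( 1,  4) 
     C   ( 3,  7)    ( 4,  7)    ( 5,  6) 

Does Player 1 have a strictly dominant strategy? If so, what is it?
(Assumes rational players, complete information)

No strictly dominant strategy exists for Player 1

Work:
A strategy strictly dominates another if it gives a strictly higher payoff against every opponent action. Compare each pair of P1's strategies column-by-column:
  A vs B: [2 vs 1, 3 vs 2, 6 vs 1] → A strictly dominates B
  A vs C: [2 vs 3, 3 vs 4, 6 vs 5] → A does not strictly dominate C (column X: 2 ≤ 3)
  B vs A: [1 vs 2, 2 vs 3, 1 vs 6] → B does not strictly dominate A (column X: 1 ≤ 2)
  B vs C: [1 vs 3, 2 vs 4, 1 vs 5] → B does not strictly dominate C (column X: 1 ≤ 3)
  C vs A: [3 vs 2, 4 vs 3, 5 vs 6] → C does not strictly dominate A (column Z: 5 ≤ 6)
  C vs B: [3 vs 1, 4 vs 2, 5 vs 1] → C strictly dominates B
No single strategy strictly dominates all others → no strictly dominant strategy.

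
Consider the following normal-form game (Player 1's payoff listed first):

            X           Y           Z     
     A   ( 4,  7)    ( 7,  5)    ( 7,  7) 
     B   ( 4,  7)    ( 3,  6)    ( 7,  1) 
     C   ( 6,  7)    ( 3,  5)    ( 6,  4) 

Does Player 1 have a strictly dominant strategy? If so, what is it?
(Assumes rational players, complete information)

No strictly dominant strategy exists for Player 1

Work:
A strategy strictly dominates another if it gives a strictly higher payoff against every opponent action. Compare each pair of P1's strategies column-by-column:
  A vs B: [4 vs 4, 7 vs 3, 7 vs 7] → A does not strictly dominate B (column X: 4 ≤ 4)
  A vs C: [4 vs 6, 7 vs 3, 7 vs 6] → A does not strictly dominate C (column X: 4 ≤ 6)
  B vs A: [4 vs 4, 3 vs 7, 7 vs 7] → B does not strictly dominate A (column X: 4 ≤ 4)
  B vs C: [4 vs 6, 3 vs 3, 7 vs 6] → B does not strictly dominate C (column X: 4 ≤ 6)
  C vs A: [6 vs 4, 3 vs 7, 6 vs 7] → C does not strictly dominate A (column Y: 3 ≤ 7)
  C vs B: [6 vs 4, 3 vs 3, 6 vs 7] → C does not strictly dominate B (column Y: 3 ≤ 3)
No single strategy strictly dominates all others → no strictly dominant strategy.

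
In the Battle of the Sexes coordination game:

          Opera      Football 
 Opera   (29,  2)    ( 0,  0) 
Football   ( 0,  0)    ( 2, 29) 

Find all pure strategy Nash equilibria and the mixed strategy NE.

Pure NE: (Opera, Opera) and (Football, Football); Mixed NE: p = 0.9355, q = 0.0645

Work:
Check pure NE:
(Opera, Opera): (29, 2) - no unilateral deviation beneficial
(Football, Football): (2, 29) - no unilateral deviation beneficial
Mixed NE: P1 plays Opera with p = 0.9355, P2 plays Opera with q = 0.0645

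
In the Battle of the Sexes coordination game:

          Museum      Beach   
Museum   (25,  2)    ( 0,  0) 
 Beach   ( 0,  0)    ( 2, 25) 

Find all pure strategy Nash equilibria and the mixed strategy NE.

Pure NE: (Museum, Museum) and (Beach, Beach); Mixed NE: p = 0.9259, q = 0.0741

Work:
Check pure NE:
(Museum, Museum): (25, 2) - no unilateral deviation beneficial
(Beach, Beach): (2, 25) - no unilateral deviation beneficial
Mixed NE: P1 plays Museum with p = 0.9259, P2 plays Museum with q = 0.0741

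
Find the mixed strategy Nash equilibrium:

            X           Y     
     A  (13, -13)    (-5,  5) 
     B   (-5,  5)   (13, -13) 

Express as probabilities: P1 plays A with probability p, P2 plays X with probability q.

p = 0.5, q = 0.5

Work:
Find probabilities that make opponent indifferent:
P2 chooses q to make P1 indifferent between A and B
P1 chooses p to make P2 indifferent between X and Y
Mixed NE: P1 plays (A: 0.5, B: 0.5), P2 plays (X: 0.5, Y: 0.5)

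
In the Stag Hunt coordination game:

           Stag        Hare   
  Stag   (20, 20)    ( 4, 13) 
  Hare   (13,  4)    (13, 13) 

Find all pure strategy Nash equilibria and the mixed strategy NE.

Pure NE: (Stag, Stag) and (Hare, Hare); Mixed NE: p = 0.5625, q = 0.5625

Work:
Check pure NE:
(Stag, Stag): (20, 20) - no unilateral deviation beneficial
(Hare, Hare): (13, 13) - no unilateral deviation beneficial
Mixed NE: P1 plays Stag with p = 0.5625, P2 plays Stag with q = 0.5625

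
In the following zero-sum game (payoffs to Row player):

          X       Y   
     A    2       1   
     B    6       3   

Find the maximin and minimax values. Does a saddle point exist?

Maximin = 3, Minimax = 3, Saddle: True

Work:
Row minimums: [1, 3] → maximin = 3
Column maximums: [6, 3] → minimax = 3
Saddle point exists! Game value = 3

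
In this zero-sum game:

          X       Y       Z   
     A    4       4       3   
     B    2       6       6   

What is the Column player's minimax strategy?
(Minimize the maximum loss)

Column should play X, value = 4

Work:
Column player minimizes Row's maximum payoff:
Column X: max payoff to Row = 4
Column Y: max payoff to Row = 6
Column Z: max payoff to Row = 6
Minimum is 4, achieved by column X.
Minimax strategy: X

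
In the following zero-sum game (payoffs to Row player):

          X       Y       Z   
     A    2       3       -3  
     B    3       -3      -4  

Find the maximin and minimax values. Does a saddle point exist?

Maximin = -3, Minimax = -3, Saddle: True

Work:
Row minimums: [-3, -4] → maximin = -3
Column maximums: [3, 3, -3] → minimax = -3
Saddle point exists! Game value = -3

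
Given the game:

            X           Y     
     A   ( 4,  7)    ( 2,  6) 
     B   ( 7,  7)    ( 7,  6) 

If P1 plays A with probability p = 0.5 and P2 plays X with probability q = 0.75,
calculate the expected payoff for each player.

E[P1] = 5.25, E[P2] = 6.75

Work:
E[P1] = p·q·π₁(A,X) + p·(1-q)·π₁(A,Y) + (1-p)·q·π₁(B,X) + (1-p)·(1-q)·π₁(B,Y)
= 0.5·0.75·4 + 0.5·0.25·2 + 0.5·0.75·7 + 0.5·0.25·7
= 5.25

E[P2] = 6.75 (similar calculation)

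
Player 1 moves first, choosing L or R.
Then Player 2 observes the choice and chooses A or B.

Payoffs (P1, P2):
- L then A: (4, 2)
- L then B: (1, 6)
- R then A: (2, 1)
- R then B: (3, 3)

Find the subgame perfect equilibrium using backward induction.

P1 plays R, P2 plays B after L and B after R; Payoff (3, 3)

Work:
Backward induction:
After L: P2 chooses B → P1 gets 1
After R: P2 chooses B → P1 gets 3
P1 chooses R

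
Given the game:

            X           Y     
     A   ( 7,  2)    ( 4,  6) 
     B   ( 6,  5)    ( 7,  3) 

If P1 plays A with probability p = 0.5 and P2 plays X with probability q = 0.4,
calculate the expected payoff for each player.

E[P1] = 5.9, E[P2] = 4.1

Work:
E[P1] = p·q·π₁(A,X) + p·(1-q)·π₁(A,Y) + (1-p)·q·π₁(B,X) + (1-p)·(1-q)·π₁(B,Y)
= 0.5·0.4·7 + 0.5·0.6·4 + 0.5·0.4·6 + 0.5·0.6·7
= 5.9

E[P2] = 4.1 (similar calculation)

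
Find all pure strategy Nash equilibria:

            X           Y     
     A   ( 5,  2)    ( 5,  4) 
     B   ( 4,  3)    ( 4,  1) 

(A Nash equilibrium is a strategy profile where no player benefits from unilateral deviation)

Nash equilibrium: (A, Y)

Work:
Best responses:
  P1 vs X: payoffs [5, 4] → best response A (payoff 5)
  P1 vs Y: payoffs [5, 4] → best response A (payoff 5)
  P2 vs A: payoffs [2, 4] → best response Y (payoff 4)
  P2 vs B: payoffs [3, 1] → best response X (payoff 3)
Mutual best responses: (A,Y) → Nash equilibria.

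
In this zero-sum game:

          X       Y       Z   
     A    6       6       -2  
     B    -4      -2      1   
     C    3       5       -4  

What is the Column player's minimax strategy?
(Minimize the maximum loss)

Column should play Z, value = 1

Work:
Column player minimizes Row's maximum payoff:
Column X: max payoff to Row = 6
Column Y: max payoff to Row = 6
Column Z: max payoff to Row = 1
Minimum is 1, achieved by column Z.
Minimax strategy: Z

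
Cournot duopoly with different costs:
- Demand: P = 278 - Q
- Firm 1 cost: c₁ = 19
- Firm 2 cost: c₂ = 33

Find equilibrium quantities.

q₁* = 91.0, q₂* = 77.0

Work:
Reaction: q₁ = (278 - 19 - q₂)/2
Reaction: q₂ = (278 - 33 - q₁)/2
Solve simultaneously:
q₁* = (278 - 2×19 + 33)/3 = 91.0
q₂* = (278 - 2×33 + 19)/3 = 77.0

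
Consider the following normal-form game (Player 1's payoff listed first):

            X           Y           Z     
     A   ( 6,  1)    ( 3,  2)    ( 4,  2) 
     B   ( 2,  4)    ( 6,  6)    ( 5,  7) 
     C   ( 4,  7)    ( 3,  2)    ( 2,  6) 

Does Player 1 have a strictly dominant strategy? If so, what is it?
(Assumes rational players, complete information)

No strictly dominant strategy exists for Player 1

Work:
A strategy strictly dominates another if it gives a strictly higher payoff against every opponent action. Compare each pair of P1's strategies column-by-column:
  A vs B: [6 vs 2, 3 vs 6, 4 vs 5] → A does not strictly dominate B (column Y: 3 ≤ 6)
  A vs C: [6 vs 4, 3 vs 3, 4 vs 2] → A does not strictly dominate C (column Y: 3 ≤ 3)
  B vs A: [2 vs 6, 6 vs 3, 5 vs 4] → B does not strictly dominate A (column X: 2 ≤ 6)
  B vs C: [2 vs 4, 6 vs 3, 5 vs 2] → B does not strictly dominate C (column X: 2 ≤ 4)
  C vs A: [4 vs 6, 3 vs 3, 2 vs 4] → C does not strictly dominate A (column X: 4 ≤ 6)
  C vs B: [4 vs 2, 3 vs 6, 2 vs 5] → C does not strictly dominate B (column Y: 3 ≤ 6)
No single strategy strictly dominates all others → no strictly dominant strategy.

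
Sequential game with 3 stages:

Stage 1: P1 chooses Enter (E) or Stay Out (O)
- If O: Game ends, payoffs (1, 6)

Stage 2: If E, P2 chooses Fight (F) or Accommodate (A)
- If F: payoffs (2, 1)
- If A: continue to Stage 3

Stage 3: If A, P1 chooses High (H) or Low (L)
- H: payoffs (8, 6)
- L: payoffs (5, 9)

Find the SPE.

SPE: (E, A, H); Outcome (8, 6)

Work:
Stage 3: P1 chooses H (8 vs 5)
Stage 2: P2: F->1, A->6 (anticipating H). Choose A
Stage 1: P1: O->1, E->8 (anticipating A, H). Choose E
SPE path: E -> A -> H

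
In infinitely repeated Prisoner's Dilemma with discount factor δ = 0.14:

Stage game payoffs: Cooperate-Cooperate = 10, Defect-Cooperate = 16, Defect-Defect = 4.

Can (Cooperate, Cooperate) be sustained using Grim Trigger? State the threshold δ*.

δ* = 0.5; since δ = 0.14 < 0.5, cooperation cannot be sustained

Work:
For Grim Trigger:
Cooperate forever: 10/(1-δ)
Defect then punished: 16 + 4·δ/(1-δ)
Need: 10/(1-δ) ≥ 16 + 4·δ/(1-δ)
Solving: δ ≥ (T-R)/(T-P) = (16-10)/(16-4) = 0.5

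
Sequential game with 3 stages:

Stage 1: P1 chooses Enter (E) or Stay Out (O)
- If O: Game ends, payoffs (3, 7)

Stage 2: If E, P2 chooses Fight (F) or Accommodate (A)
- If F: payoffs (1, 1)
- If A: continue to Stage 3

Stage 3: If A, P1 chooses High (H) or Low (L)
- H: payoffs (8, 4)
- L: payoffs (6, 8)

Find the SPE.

SPE: (E, A, H); Outcome (8, 4)

Work:
Stage 3: P1 chooses H (8 vs 6)
Stage 2: P2: F->1, A->4 (anticipating H). Choose A
Stage 1: P1: O->3, E->8 (anticipating A, H). Choose E
SPE path: E -> A -> H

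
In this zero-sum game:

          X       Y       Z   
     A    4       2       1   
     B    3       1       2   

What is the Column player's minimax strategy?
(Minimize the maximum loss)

Column should play Y or Z (all achieve the minimum), value = 2

Work:
Column player minimizes Row's maximum payoff:
Column X: max payoff to Row = 4
Column Y: max payoff to Row = 2
Column Z: max payoff to Row = 2
Minimum is 2, achieved by columns Y, Z (tied).
Each of Y or Z is a minimax strategy.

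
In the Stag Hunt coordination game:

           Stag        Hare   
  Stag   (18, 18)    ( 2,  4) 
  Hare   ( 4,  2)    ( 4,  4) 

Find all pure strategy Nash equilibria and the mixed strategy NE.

Pure NE: (Stag, Stag) and (Hare, Hare); Mixed NE: p = 0.125, q = 0.125

Work:
Check pure NE:
(Stag, Stag): (18, 18) - no unilateral deviation beneficial
(Hare, Hare): (4, 4) - no unilateral deviation beneficial
Mixed NE: P1 plays Stag with p = 0.125, P2 plays Stag with q = 0.125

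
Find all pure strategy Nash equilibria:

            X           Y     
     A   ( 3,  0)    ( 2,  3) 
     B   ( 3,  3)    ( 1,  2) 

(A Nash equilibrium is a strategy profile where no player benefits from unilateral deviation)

Nash equilibrium: (A, Y), (B, X)

Work:
Best responses:
  P1 vs X: payoffs [3, 3] → best response A/B (payoff 3)
  P1 vs Y: payoffs [2, 1] → best response A (payoff 2)
  P2 vs A: payoffs [0, 3] → best response Y (payoff 3)
  P2 vs B: payoffs [3, 2] → best response X (payoff 3)
Mutual best responses: (A,Y), (B,X) → Nash equilibria.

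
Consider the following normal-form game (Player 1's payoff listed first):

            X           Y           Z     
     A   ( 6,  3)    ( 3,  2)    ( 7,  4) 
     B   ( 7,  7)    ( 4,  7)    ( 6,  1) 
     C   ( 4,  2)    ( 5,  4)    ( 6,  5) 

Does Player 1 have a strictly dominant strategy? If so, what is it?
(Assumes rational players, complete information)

No strictly dominant strategy exists for Player 1

Work:
A strategy strictly dominates another if it gives a strictly higher payoff against every opponent action. Compare each pair of P1's strategies column-by-column:
  A vs B: [6 vs 7, 3 vs 4, 7 vs 6] → A does not strictly dominate B (column X: 6 ≤ 7)
  A vs C: [6 vs 4, 3 vs 5, 7 vs 6] → A does not strictly dominate C (column Y: 3 ≤ 5)
  B vs A: [7 vs 6, 4 vs 3, 6 vs 7] → B does not strictly dominate A (column Z: 6 ≤ 7)
  B vs C: [7 vs 4, 4 vs 5, 6 vs 6] → B does not strictly dominate C (column Y: 4 ≤ 5)
  C vs A: [4 vs 6, 5 vs 3, 6 vs 7] → C does not strictly dominate A (column X: 4 ≤ 6)
  C vs B: [4 vs 7, 5 vs 4, 6 vs 6] → C does not strictly dominate B (column X: 4 ≤ 7)
No single strategy strictly dominates all others → no strictly dominant strategy.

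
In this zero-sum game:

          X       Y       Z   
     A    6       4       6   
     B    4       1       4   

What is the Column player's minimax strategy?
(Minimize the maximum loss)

Column should play Y, value = 4

Work:
Column player minimizes Row's maximum payoff:
Column X: max payoff to Row = 6
Column Y: max payoff to Row = 4
Column Z: max payoff to Row = 6
Minimum is 4, achieved by column Y.
Minimax strategy: Y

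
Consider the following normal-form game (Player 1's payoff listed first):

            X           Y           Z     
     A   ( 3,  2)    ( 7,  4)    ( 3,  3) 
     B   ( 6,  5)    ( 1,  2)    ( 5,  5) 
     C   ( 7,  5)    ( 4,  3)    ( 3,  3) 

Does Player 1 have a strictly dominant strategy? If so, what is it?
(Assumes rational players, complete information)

No strictly dominant strategy exists for Player 1

Work:
A strategy strictly dominates another if it gives a strictly higher payoff against every opponent action. Compare each pair of P1's strategies column-by-column:
  A vs B: [3 vs 6, 7 vs 1, 3 vs 5] → A does not strictly dominate B (column X: 3 ≤ 6)
  A vs C: [3 vs 7, 7 vs 4, 3 vs 3] → A does not strictly dominate C (column X: 3 ≤ 7)
  B vs A: [6 vs 3, 1 vs 7, 5 vs 3] → B does not strictly dominate A (column Y: 1 ≤ 7)
  B vs C: [6 vs 7, 1 vs 4, 5 vs 3] → B does not strictly dominate C (column X: 6 ≤ 7)
  C vs A: [7 vs 3, 4 vs 7, 3 vs 3] → C does not strictly dominate A (column Y: 4 ≤ 7)
  C vs B: [7 vs 6, 4 vs 1, 3 vs 5] → C does not strictly dominate B (column Z: 3 ≤ 5)
No single strategy strictly dominates all others → no strictly dominant strategy.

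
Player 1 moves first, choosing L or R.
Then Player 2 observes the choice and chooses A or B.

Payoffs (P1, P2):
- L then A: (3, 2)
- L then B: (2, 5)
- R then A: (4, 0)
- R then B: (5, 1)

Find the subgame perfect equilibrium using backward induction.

P1 plays R, P2 plays B after L and B after R; Payoff (5, 1)

Work:
Backward induction:
After L: P2 chooses B → P1 gets 2
After R: P2 chooses B → P1 gets 5
P1 chooses R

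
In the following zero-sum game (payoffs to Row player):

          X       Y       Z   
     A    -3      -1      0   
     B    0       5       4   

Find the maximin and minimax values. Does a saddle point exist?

Maximin = 0, Minimax = 0, Saddle: True

Work:
Row minimums: [-3, 0] → maximin = 0
Column maximums: [0, 5, 4] → minimax = 0
Saddle point exists! Game value = 0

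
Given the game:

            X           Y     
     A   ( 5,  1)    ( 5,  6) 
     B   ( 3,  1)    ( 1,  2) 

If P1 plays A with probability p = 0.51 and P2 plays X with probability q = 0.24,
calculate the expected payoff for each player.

E[P1] = 3.2752, E[P2] = 3.3104

Work:
E[P1] = p·q·π₁(A,X) + p·(1-q)·π₁(A,Y) + (1-p)·q·π₁(B,X) + (1-p)·(1-q)·π₁(B,Y)
= 0.51·0.24·5 + 0.51·0.76·5 + 0.49·0.24·3 + 0.49·0.76·1
= 3.2752

E[P2] = 3.3104 (similar calculation)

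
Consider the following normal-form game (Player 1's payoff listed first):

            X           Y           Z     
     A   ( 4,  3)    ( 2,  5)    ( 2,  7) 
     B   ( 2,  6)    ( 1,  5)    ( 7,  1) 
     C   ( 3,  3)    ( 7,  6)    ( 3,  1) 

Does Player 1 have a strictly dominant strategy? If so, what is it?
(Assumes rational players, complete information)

No strictly dominant strategy exists for Player 1

Work:
A strategy strictly dominates another if it gives a strictly higher payoff against every opponent action. Compare each pair of P1's strategies column-by-column:
  A vs B: [4 vs 2, 2 vs 1, 2 vs 7] → A does not strictly dominate B (column Z: 2 ≤ 7)
  A vs C: [4 vs 3, 2 vs 7, 2 vs 3] → A does not strictly dominate C (column Y: 2 ≤ 7)
  B vs A: [2 vs 4, 1 vs 2, 7 vs 2] → B does not strictly dominate A (column X: 2 ≤ 4)
  B vs C: [2 vs 3, 1 vs 7, 7 vs 3] → B does not strictly dominate C (column X: 2 ≤ 3)
  C vs A: [3 vs 4, 7 vs 2, 3 vs 2] → C does not strictly dominate A (column X: 3 ≤ 4)
  C vs B: [3 vs 2, 7 vs 1, 3 vs 7] → C does not strictly dominate B (column Z: 3 ≤ 7)
No single strategy strictly dominates all others → no strictly dominant strategy.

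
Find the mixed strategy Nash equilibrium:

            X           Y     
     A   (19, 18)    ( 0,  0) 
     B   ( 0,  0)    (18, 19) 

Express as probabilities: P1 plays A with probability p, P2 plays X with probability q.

p = 0.5135, q = 0.4865

Work:
Find probabilities that make opponent indifferent:
P2 chooses q to make P1 indifferent between A and B
P1 chooses p to make P2 indifferent between X and Y
Mixed NE: P1 plays (A: 0.5135, B: 0.4865), P2 plays (X: 0.4865, Y: 0.5135)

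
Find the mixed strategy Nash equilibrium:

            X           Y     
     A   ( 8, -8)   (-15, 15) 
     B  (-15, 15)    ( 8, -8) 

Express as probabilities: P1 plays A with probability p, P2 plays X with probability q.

p = 0.5, q = 0.5

Work:
Find probabilities that make opponent indifferent:
P2 chooses q to make P1 indifferent between A and B
P1 chooses p to make P2 indifferent between X and Y
Mixed NE: P1 plays (A: 0.5, B: 0.5), P2 plays (X: 0.5, Y: 0.5)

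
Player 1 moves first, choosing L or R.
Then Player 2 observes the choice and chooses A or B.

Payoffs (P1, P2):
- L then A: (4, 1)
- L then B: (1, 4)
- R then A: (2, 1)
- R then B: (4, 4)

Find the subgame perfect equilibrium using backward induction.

P1 plays R, P2 plays B after L and B after R; Payoff (4, 4)

Work:
Backward induction:
After L: P2 chooses B → P1 gets 1
After R: P2 chooses B → P1 gets 4
P1 chooses R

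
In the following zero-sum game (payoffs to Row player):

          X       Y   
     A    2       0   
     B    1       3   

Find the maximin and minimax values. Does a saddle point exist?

Maximin = 1, Minimax = 2, Saddle: False

Work:
Row minimums: [0, 1] → maximin = 1
Column maximums: [2, 3] → minimax = 2
No saddle point (maximin ≠ minimax). Mixed strategy needed.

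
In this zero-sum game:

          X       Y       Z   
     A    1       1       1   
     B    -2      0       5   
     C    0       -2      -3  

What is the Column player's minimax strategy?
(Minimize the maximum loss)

Column should play X or Y (all achieve the minimum), value = 1

Work:
Column player minimizes Row's maximum payoff:
Column X: max payoff to Row = 1
Column Y: max payoff to Row = 1
Column Z: max payoff to Row = 5
Minimum is 1, achieved by columns X, Y (tied).
Each of X or Y is a minimax strategy.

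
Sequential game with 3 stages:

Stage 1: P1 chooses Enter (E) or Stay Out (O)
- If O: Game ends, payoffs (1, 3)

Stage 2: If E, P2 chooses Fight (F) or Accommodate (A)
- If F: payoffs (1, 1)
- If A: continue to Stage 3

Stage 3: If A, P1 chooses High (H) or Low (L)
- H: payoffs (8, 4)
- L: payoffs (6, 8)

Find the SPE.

SPE: (E, A, H); Outcome (8, 4)

Work:
Stage 3: P1 chooses H (8 vs 6)
Stage 2: P2: F->1, A->4 (anticipating H). Choose A
Stage 1: P1: O->1, E->8 (anticipating A, H). Choose E
SPE path: E -> A -> H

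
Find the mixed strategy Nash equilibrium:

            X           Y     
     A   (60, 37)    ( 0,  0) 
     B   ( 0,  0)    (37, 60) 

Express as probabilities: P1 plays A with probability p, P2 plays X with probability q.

p = 0.6186, q = 0.3814

Work:
Find probabilities that make opponent indifferent:
P2 chooses q to make P1 indifferent between A and B
P1 chooses p to make P2 indifferent between X and Y
Mixed NE: P1 plays (A: 0.6186, B: 0.3814), P2 plays (X: 0.3814, Y: 0.6186)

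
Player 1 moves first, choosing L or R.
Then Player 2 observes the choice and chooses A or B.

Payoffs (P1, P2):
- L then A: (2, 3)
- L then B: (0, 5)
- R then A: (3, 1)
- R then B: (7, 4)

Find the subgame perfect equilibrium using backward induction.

P1 plays R, P2 plays B after L and B after R; Payoff (7, 4)

Work:
Backward induction:
After L: P2 chooses B → P1 gets 0
After R: P2 chooses B → P1 gets 7
P1 chooses R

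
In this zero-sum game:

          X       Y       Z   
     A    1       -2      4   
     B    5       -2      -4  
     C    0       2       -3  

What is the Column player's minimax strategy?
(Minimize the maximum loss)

Column should play Y, value = 2

Work:
Column player minimizes Row's maximum payoff:
Column X: max payoff to Row = 5
Column Y: max payoff to Row = 2
Column Z: max payoff to Row = 4
Minimum is 2, achieved by column Y.
Minimax strategy: Y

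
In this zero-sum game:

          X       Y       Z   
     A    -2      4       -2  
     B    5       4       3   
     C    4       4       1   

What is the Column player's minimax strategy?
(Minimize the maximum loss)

Column should play Z, value = 3

Work:
Column player minimizes Row's maximum payoff:
Column X: max payoff to Row = 5
Column Y: max payoff to Row = 4
Column Z: max payoff to Row = 3
Minimum is 3, achieved by column Z.
Minimax strategy: Z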